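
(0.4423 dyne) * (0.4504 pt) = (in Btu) 6.661e-13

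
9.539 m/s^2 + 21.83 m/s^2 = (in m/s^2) 31.37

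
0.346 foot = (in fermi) 1.055e+14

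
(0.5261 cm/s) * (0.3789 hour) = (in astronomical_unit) 4.797e-11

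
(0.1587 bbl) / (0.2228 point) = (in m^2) 321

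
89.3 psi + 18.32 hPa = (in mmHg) 4632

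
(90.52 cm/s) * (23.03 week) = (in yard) 1.379e+07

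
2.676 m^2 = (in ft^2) 28.8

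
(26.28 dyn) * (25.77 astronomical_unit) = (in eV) 6.323e+27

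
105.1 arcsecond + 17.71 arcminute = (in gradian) 0.3604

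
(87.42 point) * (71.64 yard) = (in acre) 0.0004992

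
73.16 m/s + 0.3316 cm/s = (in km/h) 263.4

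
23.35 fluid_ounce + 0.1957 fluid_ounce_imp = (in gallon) 0.1839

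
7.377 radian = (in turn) 1.174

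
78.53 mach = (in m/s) 2.674e+04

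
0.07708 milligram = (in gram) 7.708e-05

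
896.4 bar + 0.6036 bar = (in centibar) 8.97e+04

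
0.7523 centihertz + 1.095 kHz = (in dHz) 1.095e+04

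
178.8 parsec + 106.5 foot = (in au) 3.688e+07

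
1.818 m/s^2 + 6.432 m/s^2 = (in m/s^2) 8.25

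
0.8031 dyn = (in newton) 8.031e-06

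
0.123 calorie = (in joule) 0.5146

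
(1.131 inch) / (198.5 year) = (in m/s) 4.589e-12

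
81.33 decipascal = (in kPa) 0.008133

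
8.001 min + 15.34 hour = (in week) 0.0921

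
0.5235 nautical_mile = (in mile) 0.6024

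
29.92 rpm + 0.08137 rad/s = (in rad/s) 3.215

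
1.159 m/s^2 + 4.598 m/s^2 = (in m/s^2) 5.757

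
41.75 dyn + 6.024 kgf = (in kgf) 6.024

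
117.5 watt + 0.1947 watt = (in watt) 117.7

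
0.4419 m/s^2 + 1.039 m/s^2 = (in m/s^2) 1.481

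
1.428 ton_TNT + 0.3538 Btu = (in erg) 5.975e+16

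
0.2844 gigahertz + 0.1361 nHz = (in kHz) 2.844e+05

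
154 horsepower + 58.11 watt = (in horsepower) 154.1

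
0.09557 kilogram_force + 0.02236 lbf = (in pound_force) 0.2331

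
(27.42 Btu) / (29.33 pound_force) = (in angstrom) 2.217e+12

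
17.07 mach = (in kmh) 2.092e+04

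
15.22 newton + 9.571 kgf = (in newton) 109.1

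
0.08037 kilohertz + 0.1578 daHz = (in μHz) 8.195e+07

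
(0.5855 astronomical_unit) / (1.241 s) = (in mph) 1.579e+11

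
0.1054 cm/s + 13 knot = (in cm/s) 668.9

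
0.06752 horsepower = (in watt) 50.35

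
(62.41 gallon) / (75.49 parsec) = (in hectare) 1.014e-23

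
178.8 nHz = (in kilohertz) 1.788e-10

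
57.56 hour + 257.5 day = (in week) 37.13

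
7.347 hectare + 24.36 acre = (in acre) 42.51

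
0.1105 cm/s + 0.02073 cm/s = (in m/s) 0.001312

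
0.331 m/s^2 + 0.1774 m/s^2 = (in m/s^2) 0.5084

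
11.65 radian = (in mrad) 1.165e+04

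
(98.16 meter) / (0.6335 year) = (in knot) 9.551e-06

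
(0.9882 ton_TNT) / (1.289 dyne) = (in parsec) 0.0104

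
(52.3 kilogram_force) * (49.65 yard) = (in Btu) 22.07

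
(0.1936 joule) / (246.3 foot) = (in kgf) 0.000263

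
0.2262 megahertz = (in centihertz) 2.262e+07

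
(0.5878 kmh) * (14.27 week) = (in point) 3.994e+09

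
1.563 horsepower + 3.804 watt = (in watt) 1169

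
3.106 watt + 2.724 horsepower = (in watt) 2034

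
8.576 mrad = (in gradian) 0.546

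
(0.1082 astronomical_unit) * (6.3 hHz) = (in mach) 2.995e+10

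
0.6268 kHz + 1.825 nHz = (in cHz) 6.268e+04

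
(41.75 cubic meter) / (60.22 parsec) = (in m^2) 2.247e-17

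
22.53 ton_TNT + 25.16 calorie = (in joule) 9.427e+10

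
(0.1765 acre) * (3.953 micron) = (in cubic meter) 0.002824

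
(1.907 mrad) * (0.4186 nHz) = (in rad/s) 7.983e-13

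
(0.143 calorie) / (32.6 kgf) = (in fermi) 1.871e+12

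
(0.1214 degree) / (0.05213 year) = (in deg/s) 7.385e-08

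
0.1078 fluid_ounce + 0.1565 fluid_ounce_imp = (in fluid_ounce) 0.2582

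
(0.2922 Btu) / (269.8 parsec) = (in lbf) 8.325e-18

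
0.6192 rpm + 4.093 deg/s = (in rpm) 1.301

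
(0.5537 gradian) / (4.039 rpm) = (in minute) 0.0003427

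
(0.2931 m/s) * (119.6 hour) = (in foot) 4.14e+05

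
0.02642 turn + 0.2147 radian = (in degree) 21.81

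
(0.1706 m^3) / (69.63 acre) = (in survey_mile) 3.762e-10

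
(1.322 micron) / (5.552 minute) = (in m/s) 3.969e-09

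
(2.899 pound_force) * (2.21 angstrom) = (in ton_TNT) 6.811e-19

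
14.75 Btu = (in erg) 1.556e+11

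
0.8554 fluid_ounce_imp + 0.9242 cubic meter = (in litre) 924.2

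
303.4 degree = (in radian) 5.295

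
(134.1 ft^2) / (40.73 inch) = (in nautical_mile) 0.006502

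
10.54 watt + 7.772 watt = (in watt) 18.31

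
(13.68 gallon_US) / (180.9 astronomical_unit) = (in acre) 4.728e-19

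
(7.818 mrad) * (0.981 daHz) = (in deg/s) 4.394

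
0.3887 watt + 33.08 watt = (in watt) 33.47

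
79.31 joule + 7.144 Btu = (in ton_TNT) 1.82e-06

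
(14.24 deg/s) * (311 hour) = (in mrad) 2.783e+08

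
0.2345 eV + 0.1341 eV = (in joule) 5.906e-20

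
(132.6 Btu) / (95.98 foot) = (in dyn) 4.782e+08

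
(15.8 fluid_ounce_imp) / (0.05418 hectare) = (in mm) 0.0008286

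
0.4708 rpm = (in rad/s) 0.0493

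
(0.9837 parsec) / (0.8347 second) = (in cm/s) 3.636e+18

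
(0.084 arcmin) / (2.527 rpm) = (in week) 1.527e-10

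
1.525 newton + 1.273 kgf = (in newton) 14.01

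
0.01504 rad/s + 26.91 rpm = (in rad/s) 2.833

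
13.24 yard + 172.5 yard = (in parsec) 5.504e-15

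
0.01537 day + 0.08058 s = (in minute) 22.13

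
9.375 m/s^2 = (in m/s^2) 9.375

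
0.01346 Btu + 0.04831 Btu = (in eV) 4.068e+20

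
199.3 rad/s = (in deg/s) 1.142e+04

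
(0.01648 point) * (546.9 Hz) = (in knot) 0.006181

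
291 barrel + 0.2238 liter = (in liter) 4.627e+04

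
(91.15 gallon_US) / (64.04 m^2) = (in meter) 0.005388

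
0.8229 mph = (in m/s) 0.3679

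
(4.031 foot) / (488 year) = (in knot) 1.552e-10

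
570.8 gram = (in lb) 1.258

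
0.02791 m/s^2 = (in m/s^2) 0.02791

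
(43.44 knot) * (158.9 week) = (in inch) 8.455e+10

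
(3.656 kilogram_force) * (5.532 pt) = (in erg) 6.997e+05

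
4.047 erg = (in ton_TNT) 9.673e-17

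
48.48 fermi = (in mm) 4.848e-11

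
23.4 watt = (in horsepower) 0.03138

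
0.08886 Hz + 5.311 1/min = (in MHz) 1.774e-07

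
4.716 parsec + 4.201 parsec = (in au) 1.839e+06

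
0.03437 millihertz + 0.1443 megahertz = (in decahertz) 1.443e+04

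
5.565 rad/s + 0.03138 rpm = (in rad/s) 5.568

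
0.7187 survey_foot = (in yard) 0.2396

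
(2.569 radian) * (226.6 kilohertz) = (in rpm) 5.559e+06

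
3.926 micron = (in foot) 1.288e-05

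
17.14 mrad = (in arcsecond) 3535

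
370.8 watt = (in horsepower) 0.4973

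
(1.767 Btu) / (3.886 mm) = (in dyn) 4.797e+10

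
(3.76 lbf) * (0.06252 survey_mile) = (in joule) 1683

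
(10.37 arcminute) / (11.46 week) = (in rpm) 4.156e-09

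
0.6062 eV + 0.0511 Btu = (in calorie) 12.89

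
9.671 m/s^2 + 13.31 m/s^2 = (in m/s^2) 22.98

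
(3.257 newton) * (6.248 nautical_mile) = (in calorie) 9008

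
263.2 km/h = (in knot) 142.1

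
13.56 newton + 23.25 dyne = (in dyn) 1.356e+06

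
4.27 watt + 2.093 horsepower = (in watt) 1565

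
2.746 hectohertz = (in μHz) 2.746e+08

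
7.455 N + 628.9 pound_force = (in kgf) 286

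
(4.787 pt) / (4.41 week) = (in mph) 1.416e-09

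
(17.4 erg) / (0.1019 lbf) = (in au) 2.566e-17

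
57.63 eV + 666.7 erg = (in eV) 4.161e+14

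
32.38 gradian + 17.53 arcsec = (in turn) 0.08096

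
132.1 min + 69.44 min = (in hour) 3.359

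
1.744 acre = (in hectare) 0.7058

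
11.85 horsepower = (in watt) 8837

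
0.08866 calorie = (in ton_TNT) 8.866e-11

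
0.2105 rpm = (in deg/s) 1.263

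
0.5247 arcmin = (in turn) 2.429e-05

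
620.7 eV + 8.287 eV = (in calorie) 2.409e-17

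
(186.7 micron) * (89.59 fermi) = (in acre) 4.133e-21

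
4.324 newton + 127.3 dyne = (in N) 4.325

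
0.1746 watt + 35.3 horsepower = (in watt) 2.632e+04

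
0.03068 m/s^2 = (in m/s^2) 0.03068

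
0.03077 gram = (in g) 0.03077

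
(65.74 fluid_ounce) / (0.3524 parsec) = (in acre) 4.418e-23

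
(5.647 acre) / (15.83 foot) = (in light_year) 5.006e-13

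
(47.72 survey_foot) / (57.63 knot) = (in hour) 0.0001363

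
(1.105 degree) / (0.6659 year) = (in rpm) 8.77e-09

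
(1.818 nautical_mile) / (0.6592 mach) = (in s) 15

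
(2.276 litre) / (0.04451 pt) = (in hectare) 0.01449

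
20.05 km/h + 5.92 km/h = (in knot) 14.02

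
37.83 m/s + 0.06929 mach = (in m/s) 61.42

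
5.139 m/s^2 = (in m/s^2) 5.139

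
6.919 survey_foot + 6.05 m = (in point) 2.313e+04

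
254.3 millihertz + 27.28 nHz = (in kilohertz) 0.0002543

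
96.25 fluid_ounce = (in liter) 2.846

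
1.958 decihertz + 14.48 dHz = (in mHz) 1644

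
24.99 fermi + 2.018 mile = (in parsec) 1.052e-13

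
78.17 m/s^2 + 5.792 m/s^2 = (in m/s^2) 83.96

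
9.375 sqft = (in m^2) 0.871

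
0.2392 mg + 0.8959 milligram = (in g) 0.001135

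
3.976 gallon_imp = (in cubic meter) 0.01808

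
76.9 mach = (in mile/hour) 5.857e+04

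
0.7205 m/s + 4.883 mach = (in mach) 4.885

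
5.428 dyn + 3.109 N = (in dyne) 3.109e+05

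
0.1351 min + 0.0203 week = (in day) 0.1422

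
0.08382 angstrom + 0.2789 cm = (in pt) 7.906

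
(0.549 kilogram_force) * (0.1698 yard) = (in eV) 5.217e+18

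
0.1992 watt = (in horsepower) 0.0002671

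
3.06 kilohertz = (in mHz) 3.06e+06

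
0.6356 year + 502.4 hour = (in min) 3.642e+05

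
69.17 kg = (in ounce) 2440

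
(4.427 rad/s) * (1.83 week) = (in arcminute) 1.684e+10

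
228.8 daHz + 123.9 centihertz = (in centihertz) 2.289e+05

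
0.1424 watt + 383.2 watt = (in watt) 383.3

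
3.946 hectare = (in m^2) 3.946e+04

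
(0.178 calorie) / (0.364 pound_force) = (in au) 3.075e-12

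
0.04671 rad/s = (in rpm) 0.446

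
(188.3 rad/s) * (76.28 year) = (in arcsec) 9.343e+16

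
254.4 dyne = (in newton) 0.002544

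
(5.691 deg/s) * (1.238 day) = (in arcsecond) 2.191e+09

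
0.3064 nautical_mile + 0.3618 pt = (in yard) 620.6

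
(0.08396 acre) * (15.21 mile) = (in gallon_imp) 1.829e+09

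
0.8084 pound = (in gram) 366.7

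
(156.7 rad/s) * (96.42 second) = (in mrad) 1.511e+07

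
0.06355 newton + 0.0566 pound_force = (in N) 0.3153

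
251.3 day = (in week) 35.9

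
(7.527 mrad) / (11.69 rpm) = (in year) 1.95e-10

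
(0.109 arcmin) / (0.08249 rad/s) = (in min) 6.406e-06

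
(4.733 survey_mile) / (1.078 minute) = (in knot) 228.9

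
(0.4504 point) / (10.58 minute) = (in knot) 4.865e-07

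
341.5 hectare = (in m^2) 3.415e+06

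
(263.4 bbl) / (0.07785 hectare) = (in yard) 0.05883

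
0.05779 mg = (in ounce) 2.038e-06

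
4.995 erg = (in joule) 4.995e-07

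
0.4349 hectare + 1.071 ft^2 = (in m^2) 4349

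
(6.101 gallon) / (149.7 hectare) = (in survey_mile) 9.586e-12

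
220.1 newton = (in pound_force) 49.48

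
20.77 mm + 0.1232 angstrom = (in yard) 0.02271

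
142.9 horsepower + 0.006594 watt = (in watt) 1.066e+05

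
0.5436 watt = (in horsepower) 0.000729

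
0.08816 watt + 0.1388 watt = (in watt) 0.227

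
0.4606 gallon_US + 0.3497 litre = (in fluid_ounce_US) 70.78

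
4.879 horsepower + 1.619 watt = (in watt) 3640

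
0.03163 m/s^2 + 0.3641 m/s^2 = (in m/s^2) 0.3957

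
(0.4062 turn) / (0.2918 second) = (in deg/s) 501.1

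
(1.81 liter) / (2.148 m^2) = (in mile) 5.236e-07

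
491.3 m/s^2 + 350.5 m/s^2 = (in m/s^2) 841.8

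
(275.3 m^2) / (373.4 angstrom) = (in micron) 7.373e+15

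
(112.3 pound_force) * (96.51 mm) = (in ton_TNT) 1.152e-08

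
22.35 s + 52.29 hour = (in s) 1.883e+05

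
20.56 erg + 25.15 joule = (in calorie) 6.011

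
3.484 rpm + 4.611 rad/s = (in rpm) 47.52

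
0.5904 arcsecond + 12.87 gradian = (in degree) 11.58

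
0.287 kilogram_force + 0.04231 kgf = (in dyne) 3.229e+05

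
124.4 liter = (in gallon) 32.86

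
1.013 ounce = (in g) 28.72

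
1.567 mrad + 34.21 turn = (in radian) 214.9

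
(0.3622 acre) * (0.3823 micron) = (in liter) 0.5604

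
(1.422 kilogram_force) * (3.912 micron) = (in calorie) 1.304e-05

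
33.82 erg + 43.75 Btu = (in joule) 4.616e+04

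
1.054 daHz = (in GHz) 1.054e-08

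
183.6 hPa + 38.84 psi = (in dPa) 2.862e+06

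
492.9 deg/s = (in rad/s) 8.603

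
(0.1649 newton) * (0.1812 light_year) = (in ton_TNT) 6.756e+04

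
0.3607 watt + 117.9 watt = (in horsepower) 0.1586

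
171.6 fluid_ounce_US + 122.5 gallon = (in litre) 468.8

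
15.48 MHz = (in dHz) 1.548e+08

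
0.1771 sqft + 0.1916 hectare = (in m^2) 1916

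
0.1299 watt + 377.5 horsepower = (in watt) 2.815e+05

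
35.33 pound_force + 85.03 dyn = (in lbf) 35.33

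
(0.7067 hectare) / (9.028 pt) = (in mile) 1379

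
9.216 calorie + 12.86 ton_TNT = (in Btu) 5.1e+07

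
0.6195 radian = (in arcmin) 2130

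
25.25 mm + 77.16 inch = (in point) 5627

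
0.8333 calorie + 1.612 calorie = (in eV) 6.386e+19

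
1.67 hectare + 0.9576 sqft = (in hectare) 1.67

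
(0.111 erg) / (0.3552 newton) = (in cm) 3.125e-06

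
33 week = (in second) 1.996e+07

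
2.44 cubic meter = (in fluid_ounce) 8.251e+04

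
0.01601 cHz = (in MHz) 1.601e-10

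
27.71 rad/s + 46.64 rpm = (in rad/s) 32.59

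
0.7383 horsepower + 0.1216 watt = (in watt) 550.7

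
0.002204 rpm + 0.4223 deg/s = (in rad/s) 0.007601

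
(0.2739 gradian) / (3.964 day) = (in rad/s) 1.256e-08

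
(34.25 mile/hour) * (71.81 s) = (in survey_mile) 0.6832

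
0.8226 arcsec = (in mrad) 0.003988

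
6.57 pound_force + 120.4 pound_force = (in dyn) 5.648e+07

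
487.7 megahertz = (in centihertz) 4.877e+10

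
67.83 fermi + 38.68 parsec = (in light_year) 126.2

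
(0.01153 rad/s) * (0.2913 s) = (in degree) 0.1924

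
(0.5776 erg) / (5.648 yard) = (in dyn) 0.001118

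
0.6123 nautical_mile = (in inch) 4.464e+04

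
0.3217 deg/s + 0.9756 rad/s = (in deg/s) 56.22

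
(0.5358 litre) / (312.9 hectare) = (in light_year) 1.81e-26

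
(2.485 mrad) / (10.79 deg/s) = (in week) 2.182e-08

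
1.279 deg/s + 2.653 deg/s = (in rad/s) 0.06863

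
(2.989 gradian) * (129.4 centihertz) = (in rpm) 0.5802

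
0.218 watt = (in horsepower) 0.0002923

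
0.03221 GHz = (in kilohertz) 3.221e+04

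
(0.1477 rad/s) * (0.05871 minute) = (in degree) 29.81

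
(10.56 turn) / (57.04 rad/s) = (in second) 1.163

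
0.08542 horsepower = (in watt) 63.7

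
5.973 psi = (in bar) 0.4118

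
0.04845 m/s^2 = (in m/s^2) 0.04845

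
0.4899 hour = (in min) 29.39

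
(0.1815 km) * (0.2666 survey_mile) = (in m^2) 7.787e+04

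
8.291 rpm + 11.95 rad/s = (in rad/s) 12.82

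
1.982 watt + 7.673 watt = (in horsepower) 0.01295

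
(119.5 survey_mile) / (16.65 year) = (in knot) 0.000712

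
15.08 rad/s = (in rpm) 144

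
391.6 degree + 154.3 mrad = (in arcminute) 2.403e+04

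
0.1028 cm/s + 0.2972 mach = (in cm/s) 1.012e+04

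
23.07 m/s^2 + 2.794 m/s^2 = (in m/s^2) 25.86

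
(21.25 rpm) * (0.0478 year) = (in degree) 1.922e+08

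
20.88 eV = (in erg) 3.345e-11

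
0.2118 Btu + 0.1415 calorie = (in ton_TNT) 5.355e-08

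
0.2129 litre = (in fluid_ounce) 7.199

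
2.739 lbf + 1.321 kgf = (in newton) 25.14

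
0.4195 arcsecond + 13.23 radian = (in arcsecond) 2.729e+06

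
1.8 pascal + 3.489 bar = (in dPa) 3.489e+06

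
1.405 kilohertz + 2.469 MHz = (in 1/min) 1.482e+08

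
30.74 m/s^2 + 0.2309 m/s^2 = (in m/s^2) 30.97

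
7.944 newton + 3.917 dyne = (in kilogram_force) 0.8101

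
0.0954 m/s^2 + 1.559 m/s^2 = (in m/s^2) 1.654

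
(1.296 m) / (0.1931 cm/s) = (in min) 11.19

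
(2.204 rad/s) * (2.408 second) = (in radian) 5.307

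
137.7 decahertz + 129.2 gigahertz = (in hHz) 1.292e+09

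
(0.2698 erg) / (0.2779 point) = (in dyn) 27.52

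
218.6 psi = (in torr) 1.13e+04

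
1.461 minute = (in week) 0.0001449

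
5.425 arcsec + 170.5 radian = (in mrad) 1.705e+05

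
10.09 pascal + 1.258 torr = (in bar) 0.001778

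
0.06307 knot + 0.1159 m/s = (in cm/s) 14.83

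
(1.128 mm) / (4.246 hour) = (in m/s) 7.379e-08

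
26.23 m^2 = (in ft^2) 282.3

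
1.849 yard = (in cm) 169.1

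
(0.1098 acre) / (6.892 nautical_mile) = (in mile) 2.163e-05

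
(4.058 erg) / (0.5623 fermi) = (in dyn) 7.217e+13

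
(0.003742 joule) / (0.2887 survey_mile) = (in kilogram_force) 8.213e-07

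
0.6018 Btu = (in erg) 6.349e+09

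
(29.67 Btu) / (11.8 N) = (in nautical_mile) 1.432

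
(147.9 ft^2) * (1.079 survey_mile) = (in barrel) 1.501e+05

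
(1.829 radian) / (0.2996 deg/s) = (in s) 349.8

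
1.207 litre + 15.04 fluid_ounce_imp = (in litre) 1.634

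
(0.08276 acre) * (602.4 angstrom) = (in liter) 0.02018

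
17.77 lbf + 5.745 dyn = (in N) 79.04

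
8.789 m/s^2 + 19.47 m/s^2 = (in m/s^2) 28.26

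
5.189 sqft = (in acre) 0.0001191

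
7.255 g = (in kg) 0.007255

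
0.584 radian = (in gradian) 37.18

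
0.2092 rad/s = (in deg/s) 11.99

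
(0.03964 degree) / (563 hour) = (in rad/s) 3.414e-10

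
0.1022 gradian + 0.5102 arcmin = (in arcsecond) 361.7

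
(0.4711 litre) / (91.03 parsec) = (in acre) 4.144e-26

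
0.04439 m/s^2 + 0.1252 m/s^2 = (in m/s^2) 0.1696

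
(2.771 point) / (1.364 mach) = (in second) 2.105e-06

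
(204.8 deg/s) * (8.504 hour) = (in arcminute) 3.762e+08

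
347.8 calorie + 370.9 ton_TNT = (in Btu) 1.471e+09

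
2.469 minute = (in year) 4.697e-06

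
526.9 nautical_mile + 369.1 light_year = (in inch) 1.375e+20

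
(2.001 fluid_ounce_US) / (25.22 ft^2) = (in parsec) 8.185e-22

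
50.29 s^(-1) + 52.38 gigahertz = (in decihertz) 5.238e+11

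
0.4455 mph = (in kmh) 0.717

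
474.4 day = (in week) 67.77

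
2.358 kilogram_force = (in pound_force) 5.199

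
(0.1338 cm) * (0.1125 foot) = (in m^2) 4.588e-05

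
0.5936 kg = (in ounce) 20.94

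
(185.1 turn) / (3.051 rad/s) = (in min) 6.353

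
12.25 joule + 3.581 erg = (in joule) 12.25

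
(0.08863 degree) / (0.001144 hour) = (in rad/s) 0.0003756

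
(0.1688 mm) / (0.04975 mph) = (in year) 2.407e-10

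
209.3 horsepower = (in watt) 1.561e+05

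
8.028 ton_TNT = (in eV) 2.096e+29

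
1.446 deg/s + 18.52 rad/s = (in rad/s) 18.55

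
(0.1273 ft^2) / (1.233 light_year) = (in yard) 1.109e-18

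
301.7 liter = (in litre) 301.7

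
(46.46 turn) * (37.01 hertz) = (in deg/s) 6.19e+05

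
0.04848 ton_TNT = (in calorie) 4.848e+07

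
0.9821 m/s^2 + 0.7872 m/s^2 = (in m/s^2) 1.769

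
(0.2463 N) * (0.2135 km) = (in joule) 52.59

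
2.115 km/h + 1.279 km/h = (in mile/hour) 2.109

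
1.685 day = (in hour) 40.44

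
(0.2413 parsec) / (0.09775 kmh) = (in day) 3.174e+12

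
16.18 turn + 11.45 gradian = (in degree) 5835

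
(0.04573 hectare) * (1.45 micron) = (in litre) 0.6631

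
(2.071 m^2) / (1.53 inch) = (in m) 53.29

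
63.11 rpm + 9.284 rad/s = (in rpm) 151.8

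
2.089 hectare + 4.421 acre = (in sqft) 4.174e+05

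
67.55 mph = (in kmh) 108.7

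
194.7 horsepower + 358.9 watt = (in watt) 1.455e+05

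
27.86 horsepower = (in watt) 2.078e+04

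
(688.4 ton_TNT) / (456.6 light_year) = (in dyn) 0.06668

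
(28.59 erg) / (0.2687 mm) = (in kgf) 0.001085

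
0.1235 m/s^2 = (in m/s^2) 0.1235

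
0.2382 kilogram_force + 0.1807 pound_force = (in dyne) 3.14e+05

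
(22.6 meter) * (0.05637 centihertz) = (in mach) 3.741e-05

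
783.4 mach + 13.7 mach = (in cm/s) 2.714e+07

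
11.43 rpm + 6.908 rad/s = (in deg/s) 464.4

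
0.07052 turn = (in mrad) 443.1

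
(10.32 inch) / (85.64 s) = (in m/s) 0.003061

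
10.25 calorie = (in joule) 42.89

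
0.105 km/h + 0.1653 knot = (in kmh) 0.4111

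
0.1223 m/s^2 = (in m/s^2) 0.1223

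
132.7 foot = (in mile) 0.02513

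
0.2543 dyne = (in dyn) 0.2543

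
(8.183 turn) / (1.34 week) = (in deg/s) 0.003635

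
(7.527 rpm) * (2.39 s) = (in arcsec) 3.886e+05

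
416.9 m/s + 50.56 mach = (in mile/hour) 3.944e+04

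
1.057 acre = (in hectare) 0.4278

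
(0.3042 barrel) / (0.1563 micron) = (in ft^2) 3.331e+06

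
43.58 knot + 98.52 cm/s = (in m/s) 23.4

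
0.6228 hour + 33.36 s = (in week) 0.003762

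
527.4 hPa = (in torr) 395.6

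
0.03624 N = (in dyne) 3624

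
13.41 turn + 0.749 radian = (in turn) 13.53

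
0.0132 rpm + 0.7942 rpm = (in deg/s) 4.844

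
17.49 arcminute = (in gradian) 0.3239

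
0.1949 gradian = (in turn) 0.0004872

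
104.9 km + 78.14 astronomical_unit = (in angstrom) 1.169e+23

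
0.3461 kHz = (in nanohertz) 3.461e+11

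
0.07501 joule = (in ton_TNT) 1.793e-11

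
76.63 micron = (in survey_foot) 0.0002514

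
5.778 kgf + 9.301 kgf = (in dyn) 1.479e+07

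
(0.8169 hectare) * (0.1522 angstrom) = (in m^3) 1.243e-07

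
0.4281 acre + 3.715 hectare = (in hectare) 3.888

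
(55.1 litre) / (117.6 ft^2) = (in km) 5.043e-06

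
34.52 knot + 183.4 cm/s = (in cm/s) 1959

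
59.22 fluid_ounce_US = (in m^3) 0.001751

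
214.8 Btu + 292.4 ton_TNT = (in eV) 7.636e+30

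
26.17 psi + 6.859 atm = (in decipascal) 8.754e+06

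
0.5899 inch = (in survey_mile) 9.31e-06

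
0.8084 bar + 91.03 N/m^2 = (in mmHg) 607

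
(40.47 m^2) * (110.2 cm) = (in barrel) 280.5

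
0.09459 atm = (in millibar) 95.84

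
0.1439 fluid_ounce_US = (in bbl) 2.677e-05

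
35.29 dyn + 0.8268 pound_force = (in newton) 3.678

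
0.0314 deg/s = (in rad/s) 0.000548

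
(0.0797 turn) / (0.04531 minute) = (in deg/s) 10.55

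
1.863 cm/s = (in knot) 0.03621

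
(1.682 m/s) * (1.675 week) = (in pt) 4.83e+09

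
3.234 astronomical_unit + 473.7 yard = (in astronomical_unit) 3.234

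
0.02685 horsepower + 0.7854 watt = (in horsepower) 0.0279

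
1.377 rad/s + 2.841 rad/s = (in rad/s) 4.218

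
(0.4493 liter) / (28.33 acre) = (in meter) 3.919e-09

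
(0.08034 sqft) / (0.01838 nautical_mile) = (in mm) 0.2193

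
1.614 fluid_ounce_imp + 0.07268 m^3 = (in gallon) 19.21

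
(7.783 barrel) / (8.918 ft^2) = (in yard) 1.633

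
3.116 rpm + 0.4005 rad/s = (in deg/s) 41.64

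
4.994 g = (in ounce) 0.1762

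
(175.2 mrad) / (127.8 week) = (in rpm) 2.165e-08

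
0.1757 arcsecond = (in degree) 4.881e-05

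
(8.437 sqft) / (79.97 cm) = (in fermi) 9.801e+14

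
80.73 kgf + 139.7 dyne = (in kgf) 80.73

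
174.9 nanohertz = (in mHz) 0.0001749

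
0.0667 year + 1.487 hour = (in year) 0.06687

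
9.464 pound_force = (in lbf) 9.464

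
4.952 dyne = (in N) 4.952e-05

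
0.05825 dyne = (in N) 5.825e-07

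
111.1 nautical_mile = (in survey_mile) 127.9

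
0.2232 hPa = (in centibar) 0.02232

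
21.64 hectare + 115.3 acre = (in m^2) 6.83e+05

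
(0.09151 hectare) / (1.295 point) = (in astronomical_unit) 1.339e-05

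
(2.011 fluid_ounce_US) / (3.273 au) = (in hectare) 1.215e-20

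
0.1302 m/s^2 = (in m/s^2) 0.1302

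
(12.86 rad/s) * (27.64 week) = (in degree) 1.232e+10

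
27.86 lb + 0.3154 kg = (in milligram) 1.295e+07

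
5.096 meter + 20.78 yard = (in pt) 6.831e+04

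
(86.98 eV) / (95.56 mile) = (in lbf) 2.037e-23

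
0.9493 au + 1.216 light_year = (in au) 7.69e+04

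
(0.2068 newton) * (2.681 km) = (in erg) 5.544e+09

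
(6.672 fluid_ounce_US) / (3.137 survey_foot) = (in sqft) 0.002221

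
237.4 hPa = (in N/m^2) 2.374e+04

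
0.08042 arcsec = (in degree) 2.234e-05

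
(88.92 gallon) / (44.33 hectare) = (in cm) 7.593e-05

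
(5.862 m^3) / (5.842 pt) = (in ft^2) 3.062e+04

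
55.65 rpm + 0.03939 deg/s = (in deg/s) 333.9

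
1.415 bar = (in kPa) 141.5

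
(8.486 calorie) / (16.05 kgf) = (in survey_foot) 0.7401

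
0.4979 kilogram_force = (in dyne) 4.883e+05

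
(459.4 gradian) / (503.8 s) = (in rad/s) 0.01432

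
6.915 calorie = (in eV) 1.806e+20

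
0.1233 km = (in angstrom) 1.233e+12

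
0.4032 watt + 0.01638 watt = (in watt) 0.4196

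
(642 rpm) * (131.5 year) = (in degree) 1.597e+13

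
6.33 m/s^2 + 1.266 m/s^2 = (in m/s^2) 7.596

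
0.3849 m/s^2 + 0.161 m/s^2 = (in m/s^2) 0.5459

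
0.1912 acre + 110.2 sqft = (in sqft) 8439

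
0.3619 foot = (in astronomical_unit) 7.374e-13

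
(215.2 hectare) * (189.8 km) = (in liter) 4.084e+14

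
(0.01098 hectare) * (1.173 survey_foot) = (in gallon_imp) 8635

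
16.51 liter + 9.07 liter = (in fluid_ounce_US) 865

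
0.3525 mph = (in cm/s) 15.76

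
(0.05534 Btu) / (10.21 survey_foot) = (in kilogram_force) 1.913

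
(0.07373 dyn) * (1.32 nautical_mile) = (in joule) 0.001802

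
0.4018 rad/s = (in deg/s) 23.02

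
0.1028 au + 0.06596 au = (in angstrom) 2.525e+20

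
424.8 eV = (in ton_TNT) 1.627e-26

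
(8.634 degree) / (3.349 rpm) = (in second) 0.4297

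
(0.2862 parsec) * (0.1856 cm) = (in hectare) 1.639e+09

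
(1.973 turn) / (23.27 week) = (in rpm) 8.411e-06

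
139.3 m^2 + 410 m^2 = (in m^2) 549.3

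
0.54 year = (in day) 197.1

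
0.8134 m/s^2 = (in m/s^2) 0.8134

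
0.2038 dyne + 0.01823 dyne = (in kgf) 2.264e-07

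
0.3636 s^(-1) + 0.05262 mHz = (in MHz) 3.637e-07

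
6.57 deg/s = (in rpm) 1.095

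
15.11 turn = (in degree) 5440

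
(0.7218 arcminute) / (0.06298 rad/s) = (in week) 5.512e-09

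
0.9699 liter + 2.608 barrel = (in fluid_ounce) 1.405e+04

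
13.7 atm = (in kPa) 1388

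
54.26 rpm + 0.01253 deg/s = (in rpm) 54.26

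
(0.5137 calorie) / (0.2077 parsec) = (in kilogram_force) 3.42e-17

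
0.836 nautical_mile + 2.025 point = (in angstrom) 1.548e+13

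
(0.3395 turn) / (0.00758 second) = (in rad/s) 281.4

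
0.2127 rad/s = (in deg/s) 12.19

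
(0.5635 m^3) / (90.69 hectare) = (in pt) 0.001761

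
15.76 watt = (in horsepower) 0.02113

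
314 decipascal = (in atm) 0.0003099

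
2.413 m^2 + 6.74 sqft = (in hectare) 0.0003039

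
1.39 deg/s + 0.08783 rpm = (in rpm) 0.3195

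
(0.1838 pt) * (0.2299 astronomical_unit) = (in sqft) 2.4e+07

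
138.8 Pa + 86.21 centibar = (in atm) 0.8522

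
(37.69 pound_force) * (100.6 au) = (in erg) 2.523e+22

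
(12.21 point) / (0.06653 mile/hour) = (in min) 0.002414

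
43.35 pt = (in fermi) 1.529e+13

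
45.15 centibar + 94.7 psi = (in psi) 101.2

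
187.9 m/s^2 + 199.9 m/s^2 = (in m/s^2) 387.8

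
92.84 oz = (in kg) 2.632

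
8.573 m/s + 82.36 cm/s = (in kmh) 33.83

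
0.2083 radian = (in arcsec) 4.296e+04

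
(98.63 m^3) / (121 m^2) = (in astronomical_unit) 5.449e-12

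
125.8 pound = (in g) 5.706e+04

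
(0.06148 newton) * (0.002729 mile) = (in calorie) 0.06453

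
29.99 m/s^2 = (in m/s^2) 29.99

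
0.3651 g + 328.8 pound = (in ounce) 5261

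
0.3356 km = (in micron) 3.356e+08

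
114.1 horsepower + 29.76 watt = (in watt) 8.511e+04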